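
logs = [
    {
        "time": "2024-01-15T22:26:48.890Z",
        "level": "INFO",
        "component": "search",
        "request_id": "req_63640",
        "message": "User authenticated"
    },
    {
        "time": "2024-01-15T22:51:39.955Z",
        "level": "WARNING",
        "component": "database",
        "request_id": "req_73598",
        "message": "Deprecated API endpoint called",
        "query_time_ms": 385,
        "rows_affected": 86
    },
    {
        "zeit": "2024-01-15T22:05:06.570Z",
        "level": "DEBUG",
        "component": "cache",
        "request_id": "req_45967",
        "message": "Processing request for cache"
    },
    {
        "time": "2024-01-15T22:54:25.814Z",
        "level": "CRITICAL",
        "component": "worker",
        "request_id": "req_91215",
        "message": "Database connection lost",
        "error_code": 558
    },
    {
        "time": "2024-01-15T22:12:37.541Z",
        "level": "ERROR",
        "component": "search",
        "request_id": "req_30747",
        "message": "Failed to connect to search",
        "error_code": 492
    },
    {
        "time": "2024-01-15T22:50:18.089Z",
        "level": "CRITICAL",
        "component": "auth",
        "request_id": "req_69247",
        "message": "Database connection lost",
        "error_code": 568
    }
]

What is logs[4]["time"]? "2024-01-15T22:12:37.541Z"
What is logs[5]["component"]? "auth"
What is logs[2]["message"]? "Processing request for cache"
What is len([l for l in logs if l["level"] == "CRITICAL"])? 2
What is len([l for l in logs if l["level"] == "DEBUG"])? 1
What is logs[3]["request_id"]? "req_91215"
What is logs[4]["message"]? "Failed to connect to search"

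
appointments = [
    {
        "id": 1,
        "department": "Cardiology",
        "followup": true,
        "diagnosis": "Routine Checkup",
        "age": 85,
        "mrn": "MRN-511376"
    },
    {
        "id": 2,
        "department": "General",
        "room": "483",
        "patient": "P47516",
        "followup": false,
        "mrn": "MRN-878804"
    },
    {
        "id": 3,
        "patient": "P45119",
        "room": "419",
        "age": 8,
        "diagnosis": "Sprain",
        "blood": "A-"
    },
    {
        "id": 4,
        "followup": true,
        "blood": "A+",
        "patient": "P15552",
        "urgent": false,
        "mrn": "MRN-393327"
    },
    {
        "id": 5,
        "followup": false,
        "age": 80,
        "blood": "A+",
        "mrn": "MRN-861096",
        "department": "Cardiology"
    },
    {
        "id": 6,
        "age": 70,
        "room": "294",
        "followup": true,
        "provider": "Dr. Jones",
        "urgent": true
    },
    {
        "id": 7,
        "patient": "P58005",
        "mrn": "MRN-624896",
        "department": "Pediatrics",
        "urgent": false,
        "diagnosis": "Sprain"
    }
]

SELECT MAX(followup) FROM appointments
True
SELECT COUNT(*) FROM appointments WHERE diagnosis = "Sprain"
2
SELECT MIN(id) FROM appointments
1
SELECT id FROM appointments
[1, 2, 3, 4, 5, 6, 7]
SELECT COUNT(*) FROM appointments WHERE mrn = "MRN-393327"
1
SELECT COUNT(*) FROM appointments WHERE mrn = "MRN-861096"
1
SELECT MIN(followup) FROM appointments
False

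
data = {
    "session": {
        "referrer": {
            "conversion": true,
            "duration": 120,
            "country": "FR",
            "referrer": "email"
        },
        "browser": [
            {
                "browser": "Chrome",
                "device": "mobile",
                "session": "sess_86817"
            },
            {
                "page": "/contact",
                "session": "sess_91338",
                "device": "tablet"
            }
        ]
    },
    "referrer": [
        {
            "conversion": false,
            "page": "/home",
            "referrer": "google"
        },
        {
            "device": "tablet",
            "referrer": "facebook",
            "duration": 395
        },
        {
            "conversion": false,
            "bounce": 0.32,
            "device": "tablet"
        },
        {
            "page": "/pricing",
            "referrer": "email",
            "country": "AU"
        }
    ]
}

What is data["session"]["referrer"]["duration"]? 120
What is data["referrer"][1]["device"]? "tablet"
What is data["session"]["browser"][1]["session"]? "sess_91338"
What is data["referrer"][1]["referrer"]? "facebook"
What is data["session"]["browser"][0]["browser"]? "Chrome"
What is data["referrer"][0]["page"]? "/home"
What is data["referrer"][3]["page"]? "/pricing"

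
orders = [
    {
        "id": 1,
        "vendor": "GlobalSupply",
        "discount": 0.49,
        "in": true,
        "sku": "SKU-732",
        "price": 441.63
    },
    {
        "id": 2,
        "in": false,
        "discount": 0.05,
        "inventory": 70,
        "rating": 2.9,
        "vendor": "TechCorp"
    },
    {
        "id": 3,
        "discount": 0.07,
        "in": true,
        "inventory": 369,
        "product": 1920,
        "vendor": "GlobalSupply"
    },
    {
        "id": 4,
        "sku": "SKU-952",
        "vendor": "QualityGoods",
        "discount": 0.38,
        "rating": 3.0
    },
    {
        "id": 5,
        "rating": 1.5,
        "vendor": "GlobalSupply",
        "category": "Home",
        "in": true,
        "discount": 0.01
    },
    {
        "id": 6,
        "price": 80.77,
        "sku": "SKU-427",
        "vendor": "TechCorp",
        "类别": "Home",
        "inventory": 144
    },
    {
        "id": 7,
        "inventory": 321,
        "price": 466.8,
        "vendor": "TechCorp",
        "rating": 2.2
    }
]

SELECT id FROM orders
[1, 2, 3, 4, 5, 6, 7]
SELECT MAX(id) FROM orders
7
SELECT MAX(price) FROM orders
466.8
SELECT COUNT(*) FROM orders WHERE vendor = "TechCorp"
3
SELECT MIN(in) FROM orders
False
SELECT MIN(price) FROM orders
80.77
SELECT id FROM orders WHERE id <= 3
[1, 2, 3]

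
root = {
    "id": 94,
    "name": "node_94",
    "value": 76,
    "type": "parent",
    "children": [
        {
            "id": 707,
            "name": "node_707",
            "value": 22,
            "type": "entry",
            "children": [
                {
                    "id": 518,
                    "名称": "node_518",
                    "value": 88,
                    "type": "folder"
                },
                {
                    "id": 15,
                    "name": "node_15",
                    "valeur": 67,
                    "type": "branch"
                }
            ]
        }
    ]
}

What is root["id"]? 94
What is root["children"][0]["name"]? "node_707"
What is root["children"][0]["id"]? 707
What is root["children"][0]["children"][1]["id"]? 15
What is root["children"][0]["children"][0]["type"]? "folder"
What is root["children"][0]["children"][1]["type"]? "branch"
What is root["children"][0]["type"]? "entry"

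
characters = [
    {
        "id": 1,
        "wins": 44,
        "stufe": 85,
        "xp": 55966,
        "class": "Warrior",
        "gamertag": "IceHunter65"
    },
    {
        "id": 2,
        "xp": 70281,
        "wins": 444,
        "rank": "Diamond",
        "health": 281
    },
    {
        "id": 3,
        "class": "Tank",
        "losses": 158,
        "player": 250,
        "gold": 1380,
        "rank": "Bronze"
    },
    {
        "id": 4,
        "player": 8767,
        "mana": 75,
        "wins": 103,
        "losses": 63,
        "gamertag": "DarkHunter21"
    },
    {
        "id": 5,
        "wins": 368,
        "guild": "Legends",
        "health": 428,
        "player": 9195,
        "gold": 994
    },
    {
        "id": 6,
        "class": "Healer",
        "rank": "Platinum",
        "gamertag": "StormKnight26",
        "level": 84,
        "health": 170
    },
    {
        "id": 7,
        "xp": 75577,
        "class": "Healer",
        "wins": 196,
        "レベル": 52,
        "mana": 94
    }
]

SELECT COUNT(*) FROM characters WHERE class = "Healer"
2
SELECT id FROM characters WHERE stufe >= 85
[1]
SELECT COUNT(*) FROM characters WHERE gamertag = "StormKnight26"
1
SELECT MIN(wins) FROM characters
44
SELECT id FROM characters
[1, 2, 3, 4, 5, 6, 7]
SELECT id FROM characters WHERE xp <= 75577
[1, 2, 7]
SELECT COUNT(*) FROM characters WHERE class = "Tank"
1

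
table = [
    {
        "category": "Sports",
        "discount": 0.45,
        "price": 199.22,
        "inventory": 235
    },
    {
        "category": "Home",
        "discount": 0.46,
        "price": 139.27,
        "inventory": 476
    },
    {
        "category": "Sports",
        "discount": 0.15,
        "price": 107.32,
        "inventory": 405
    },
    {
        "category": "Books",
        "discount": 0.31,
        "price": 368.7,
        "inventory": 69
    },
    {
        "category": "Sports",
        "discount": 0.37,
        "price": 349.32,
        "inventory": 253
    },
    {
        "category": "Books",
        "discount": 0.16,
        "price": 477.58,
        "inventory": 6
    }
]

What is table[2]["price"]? 107.32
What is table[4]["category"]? "Sports"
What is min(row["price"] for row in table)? 107.32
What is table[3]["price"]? 368.7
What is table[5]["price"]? 477.58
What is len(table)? 6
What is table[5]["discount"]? 0.16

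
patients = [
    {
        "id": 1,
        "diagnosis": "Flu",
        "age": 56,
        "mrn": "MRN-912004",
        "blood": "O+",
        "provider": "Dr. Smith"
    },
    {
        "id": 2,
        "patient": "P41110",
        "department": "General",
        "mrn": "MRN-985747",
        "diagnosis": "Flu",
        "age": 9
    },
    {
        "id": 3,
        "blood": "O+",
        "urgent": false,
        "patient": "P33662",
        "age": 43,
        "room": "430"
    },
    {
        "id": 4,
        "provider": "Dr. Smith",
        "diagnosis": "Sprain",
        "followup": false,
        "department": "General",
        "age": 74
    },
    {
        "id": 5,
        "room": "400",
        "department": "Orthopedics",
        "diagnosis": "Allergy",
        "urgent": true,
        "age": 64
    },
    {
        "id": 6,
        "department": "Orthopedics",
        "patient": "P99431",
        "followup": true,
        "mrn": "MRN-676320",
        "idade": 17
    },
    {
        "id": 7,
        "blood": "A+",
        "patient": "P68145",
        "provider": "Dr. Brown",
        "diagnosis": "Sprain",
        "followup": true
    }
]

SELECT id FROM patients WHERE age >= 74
[4]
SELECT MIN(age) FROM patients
9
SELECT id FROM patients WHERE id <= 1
[1]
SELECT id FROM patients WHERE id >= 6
[6, 7]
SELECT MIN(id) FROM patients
1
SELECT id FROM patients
[1, 2, 3, 4, 5, 6, 7]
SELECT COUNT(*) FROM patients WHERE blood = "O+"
2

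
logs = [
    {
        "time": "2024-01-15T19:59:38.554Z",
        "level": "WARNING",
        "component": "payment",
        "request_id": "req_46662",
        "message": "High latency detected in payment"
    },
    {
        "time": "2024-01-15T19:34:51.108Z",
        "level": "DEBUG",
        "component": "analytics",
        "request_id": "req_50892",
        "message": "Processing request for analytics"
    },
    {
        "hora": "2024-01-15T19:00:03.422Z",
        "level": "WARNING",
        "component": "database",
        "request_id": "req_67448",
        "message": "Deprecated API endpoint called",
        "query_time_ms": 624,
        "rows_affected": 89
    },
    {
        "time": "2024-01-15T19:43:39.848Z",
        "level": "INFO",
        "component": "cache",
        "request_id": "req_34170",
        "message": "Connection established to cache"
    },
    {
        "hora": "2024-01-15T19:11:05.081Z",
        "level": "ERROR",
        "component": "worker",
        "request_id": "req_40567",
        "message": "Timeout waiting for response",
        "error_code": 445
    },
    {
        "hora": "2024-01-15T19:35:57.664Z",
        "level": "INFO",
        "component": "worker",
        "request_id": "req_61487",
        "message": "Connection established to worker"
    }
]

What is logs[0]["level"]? "WARNING"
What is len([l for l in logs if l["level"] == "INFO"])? 2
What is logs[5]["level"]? "INFO"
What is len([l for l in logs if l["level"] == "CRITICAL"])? 0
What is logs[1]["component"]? "analytics"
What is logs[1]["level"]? "DEBUG"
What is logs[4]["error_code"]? 445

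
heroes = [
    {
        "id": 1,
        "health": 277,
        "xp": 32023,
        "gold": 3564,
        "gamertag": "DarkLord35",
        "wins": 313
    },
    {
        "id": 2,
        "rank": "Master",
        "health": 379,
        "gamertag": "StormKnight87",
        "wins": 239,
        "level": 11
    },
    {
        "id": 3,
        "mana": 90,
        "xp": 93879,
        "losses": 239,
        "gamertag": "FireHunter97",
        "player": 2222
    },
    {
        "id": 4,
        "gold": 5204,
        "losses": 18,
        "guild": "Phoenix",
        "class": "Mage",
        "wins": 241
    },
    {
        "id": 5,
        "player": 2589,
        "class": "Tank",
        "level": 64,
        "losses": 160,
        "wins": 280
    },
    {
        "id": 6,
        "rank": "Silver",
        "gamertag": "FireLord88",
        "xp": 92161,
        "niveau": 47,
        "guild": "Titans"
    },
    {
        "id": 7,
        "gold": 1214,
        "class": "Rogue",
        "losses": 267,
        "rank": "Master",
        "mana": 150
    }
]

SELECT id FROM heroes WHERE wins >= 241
[1, 4, 5]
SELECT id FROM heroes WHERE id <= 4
[1, 2, 3, 4]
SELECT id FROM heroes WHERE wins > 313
[]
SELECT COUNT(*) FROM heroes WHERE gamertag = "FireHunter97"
1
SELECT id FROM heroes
[1, 2, 3, 4, 5, 6, 7]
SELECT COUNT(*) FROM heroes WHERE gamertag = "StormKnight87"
1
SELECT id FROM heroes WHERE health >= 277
[1, 2]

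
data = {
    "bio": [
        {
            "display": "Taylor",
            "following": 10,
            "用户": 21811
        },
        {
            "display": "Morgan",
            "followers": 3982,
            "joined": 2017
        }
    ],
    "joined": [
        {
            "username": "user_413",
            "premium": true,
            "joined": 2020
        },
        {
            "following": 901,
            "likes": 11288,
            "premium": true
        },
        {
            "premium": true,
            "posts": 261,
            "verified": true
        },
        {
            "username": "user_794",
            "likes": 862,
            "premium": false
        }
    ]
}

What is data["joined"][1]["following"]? 901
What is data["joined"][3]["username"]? "user_794"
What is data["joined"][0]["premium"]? True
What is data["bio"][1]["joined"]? 2017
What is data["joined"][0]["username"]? "user_413"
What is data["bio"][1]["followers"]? 3982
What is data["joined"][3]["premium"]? False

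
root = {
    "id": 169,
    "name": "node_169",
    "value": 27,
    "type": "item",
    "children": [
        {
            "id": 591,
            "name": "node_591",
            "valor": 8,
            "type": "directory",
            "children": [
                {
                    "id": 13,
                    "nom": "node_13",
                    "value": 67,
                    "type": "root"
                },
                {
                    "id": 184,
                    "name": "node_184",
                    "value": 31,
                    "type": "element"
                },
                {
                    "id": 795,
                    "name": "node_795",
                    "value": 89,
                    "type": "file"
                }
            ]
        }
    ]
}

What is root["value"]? 27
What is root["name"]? "node_169"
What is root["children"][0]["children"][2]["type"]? "file"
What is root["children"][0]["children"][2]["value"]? 89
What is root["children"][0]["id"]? 591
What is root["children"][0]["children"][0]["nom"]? "node_13"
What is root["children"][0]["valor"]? 8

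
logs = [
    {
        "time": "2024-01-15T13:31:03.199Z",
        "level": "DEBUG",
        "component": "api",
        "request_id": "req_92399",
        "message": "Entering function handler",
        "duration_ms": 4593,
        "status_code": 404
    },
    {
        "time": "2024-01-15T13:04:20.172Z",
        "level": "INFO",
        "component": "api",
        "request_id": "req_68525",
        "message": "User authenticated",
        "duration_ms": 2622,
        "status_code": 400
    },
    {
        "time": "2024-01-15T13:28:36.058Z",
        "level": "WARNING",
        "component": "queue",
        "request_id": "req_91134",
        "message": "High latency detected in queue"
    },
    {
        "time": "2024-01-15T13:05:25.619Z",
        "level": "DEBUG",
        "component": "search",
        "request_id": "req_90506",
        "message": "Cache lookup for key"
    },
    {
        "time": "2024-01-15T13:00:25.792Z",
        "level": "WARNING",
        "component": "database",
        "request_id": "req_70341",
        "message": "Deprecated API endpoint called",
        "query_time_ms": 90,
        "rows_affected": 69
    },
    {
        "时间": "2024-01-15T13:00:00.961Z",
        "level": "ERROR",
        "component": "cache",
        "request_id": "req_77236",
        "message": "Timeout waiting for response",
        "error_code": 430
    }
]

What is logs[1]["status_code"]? 400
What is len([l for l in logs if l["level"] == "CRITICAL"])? 0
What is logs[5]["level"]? "ERROR"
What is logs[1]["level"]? "INFO"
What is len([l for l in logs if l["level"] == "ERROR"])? 1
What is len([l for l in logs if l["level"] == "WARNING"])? 2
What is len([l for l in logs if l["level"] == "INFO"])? 1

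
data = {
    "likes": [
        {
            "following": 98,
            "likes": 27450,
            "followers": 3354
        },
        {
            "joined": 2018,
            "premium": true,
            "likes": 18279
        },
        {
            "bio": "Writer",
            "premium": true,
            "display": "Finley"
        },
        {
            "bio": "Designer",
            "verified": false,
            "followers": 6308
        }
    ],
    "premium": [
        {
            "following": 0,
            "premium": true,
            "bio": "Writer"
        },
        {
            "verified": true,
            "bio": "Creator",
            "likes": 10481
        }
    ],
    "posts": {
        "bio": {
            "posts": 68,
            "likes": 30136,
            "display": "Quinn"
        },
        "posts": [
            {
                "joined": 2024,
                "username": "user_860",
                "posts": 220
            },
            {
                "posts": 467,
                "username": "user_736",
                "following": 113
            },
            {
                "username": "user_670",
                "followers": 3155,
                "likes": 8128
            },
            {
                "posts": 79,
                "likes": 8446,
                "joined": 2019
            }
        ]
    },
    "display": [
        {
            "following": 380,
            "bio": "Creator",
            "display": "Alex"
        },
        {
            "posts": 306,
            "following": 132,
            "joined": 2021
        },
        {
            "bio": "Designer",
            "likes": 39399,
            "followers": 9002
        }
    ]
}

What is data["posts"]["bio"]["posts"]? 68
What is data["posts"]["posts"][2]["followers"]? 3155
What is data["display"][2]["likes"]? 39399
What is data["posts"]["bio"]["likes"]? 30136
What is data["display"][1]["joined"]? 2021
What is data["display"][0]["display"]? "Alex"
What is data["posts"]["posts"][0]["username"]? "user_860"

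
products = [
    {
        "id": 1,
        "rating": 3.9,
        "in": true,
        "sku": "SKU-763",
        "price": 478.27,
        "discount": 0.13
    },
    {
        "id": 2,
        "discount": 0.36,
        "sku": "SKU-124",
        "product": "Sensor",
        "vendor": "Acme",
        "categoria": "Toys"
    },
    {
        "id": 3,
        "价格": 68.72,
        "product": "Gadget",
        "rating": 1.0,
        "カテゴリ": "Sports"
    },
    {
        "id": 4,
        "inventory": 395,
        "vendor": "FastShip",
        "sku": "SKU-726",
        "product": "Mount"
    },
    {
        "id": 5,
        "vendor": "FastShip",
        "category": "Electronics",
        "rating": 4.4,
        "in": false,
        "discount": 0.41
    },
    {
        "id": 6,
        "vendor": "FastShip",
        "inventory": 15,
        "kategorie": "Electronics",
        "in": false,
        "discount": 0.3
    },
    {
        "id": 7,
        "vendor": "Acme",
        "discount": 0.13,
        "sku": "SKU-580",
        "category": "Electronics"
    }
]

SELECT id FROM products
[1, 2, 3, 4, 5, 6, 7]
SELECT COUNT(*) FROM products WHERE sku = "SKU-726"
1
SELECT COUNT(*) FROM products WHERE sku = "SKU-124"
1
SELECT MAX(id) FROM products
7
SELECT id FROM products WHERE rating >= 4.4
[5]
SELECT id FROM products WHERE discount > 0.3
[2, 5]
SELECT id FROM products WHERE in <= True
[1, 5, 6]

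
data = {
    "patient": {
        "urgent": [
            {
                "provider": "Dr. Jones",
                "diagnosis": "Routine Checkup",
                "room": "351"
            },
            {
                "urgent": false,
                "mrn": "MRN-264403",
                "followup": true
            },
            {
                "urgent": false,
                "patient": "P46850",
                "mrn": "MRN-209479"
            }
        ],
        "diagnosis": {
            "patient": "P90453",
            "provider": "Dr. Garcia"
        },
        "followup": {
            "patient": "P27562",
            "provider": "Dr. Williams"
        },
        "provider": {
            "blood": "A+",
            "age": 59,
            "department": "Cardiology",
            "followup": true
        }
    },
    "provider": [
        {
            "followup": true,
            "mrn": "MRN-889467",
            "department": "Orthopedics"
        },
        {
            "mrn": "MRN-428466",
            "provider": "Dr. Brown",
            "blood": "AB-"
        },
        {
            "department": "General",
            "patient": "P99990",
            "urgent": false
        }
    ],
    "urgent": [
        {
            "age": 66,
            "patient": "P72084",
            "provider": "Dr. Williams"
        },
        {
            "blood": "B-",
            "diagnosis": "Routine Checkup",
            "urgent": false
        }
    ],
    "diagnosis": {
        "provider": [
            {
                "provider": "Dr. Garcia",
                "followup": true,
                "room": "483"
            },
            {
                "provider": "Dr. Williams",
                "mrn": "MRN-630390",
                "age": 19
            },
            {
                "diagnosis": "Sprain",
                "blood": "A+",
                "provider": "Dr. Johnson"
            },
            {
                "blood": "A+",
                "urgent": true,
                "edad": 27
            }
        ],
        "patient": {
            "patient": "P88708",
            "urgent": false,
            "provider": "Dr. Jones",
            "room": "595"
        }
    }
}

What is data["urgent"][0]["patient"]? "P72084"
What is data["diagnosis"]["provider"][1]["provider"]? "Dr. Williams"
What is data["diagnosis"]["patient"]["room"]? "595"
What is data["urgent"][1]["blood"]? "B-"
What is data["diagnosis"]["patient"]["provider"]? "Dr. Jones"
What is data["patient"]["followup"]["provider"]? "Dr. Williams"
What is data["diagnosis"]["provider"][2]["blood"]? "A+"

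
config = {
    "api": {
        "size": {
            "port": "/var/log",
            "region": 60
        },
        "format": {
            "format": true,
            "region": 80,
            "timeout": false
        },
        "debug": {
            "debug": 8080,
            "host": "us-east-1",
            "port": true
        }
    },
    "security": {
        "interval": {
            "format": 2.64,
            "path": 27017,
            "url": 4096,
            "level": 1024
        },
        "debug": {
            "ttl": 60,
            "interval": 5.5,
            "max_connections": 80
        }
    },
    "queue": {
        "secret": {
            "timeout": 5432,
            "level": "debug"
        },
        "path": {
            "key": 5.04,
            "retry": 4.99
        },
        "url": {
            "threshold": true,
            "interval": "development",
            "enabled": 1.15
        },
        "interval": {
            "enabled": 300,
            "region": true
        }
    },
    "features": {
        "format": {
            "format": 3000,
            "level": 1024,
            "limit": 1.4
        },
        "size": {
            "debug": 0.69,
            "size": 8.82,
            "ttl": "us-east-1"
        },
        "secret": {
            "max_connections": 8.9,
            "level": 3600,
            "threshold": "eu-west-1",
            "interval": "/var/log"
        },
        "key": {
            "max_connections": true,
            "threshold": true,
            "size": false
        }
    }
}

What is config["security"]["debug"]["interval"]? 5.5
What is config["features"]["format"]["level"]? 1024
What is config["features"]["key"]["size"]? False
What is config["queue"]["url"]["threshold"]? True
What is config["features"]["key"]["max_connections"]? True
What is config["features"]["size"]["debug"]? 0.69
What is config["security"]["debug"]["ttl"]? 60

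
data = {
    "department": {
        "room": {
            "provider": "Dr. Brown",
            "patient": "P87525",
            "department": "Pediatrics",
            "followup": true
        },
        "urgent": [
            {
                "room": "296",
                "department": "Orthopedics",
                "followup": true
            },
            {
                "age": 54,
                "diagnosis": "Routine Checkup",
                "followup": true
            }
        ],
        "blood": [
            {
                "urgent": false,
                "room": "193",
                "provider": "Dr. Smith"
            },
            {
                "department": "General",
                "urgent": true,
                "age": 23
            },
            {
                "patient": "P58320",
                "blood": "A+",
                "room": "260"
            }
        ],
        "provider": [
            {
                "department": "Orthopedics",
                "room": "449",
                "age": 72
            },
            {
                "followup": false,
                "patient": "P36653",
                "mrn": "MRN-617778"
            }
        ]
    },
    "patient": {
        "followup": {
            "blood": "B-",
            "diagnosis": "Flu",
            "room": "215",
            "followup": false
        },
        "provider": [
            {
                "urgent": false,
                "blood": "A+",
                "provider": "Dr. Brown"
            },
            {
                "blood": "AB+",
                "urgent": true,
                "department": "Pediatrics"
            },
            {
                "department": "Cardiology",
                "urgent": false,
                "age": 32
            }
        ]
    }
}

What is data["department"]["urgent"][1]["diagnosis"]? "Routine Checkup"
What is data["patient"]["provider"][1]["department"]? "Pediatrics"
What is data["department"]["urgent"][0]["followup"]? True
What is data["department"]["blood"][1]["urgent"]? True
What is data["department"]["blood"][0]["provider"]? "Dr. Smith"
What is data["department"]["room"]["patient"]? "P87525"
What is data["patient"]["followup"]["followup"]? False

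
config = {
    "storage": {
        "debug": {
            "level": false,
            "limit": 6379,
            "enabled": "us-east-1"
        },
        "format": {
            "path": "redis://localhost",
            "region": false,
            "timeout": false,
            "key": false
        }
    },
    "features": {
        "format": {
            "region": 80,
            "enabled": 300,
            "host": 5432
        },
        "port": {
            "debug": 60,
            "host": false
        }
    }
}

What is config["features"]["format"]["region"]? 80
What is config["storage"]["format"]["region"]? False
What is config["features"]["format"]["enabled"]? 300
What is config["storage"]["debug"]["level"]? False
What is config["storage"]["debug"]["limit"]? 6379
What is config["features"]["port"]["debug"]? 60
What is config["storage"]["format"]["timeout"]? False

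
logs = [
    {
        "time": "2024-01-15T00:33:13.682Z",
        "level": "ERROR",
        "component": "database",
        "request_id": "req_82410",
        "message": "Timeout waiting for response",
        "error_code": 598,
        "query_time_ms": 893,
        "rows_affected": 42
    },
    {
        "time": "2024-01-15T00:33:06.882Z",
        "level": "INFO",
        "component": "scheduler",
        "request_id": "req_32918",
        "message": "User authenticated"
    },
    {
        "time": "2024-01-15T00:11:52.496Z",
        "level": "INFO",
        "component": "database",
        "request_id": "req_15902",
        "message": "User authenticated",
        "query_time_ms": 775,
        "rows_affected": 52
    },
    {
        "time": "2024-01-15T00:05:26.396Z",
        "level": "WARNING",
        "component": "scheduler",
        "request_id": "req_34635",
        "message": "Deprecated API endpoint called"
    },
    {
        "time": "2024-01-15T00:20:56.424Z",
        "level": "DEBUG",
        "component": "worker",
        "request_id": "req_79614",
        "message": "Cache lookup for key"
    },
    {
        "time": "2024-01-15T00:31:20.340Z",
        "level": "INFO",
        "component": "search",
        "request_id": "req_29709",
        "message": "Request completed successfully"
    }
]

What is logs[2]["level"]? "INFO"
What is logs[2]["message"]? "User authenticated"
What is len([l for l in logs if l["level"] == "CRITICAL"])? 0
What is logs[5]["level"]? "INFO"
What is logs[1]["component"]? "scheduler"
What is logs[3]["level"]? "WARNING"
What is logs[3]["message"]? "Deprecated API endpoint called"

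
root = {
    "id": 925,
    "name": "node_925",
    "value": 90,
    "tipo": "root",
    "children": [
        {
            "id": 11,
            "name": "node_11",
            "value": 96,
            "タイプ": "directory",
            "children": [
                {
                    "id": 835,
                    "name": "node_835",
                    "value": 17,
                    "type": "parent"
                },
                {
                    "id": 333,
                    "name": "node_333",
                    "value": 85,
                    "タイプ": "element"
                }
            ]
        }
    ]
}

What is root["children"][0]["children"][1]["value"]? 85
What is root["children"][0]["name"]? "node_11"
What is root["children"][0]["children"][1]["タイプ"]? "element"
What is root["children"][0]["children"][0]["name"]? "node_835"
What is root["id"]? 925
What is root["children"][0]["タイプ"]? "directory"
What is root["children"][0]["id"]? 11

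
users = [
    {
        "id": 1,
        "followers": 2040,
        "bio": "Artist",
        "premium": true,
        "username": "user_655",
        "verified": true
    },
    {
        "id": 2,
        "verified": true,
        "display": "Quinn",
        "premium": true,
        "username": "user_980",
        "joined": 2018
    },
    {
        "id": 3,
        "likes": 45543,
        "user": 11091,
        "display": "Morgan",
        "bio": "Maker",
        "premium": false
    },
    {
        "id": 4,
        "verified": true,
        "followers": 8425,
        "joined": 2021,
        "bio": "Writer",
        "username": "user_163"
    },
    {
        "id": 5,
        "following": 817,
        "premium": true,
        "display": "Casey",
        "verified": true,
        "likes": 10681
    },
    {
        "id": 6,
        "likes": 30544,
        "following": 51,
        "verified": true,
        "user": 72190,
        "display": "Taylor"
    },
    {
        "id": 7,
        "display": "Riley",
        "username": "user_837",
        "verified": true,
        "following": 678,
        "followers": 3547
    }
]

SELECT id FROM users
[1, 2, 3, 4, 5, 6, 7]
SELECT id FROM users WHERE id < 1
[]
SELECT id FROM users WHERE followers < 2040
[]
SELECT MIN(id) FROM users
1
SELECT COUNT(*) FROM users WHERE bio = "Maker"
1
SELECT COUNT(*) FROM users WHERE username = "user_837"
1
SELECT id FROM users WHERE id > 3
[4, 5, 6, 7]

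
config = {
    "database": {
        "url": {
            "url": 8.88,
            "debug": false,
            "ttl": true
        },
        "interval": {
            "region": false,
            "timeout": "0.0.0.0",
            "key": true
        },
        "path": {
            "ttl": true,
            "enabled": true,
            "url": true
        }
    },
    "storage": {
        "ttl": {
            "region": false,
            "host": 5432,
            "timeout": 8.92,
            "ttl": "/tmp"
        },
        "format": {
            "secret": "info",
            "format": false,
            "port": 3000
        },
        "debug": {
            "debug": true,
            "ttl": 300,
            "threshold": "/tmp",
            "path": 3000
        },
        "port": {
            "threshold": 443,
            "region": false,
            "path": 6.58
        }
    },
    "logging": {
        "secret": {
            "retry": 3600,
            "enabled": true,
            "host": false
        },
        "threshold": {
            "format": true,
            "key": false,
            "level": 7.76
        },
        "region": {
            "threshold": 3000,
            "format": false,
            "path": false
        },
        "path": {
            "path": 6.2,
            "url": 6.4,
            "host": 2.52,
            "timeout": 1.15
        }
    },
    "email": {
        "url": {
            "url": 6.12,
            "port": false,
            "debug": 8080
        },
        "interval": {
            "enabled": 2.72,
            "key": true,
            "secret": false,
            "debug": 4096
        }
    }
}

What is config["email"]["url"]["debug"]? 8080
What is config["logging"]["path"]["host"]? 2.52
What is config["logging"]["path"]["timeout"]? 1.15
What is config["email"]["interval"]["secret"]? False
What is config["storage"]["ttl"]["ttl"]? "/tmp"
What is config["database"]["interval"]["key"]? True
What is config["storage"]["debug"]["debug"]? True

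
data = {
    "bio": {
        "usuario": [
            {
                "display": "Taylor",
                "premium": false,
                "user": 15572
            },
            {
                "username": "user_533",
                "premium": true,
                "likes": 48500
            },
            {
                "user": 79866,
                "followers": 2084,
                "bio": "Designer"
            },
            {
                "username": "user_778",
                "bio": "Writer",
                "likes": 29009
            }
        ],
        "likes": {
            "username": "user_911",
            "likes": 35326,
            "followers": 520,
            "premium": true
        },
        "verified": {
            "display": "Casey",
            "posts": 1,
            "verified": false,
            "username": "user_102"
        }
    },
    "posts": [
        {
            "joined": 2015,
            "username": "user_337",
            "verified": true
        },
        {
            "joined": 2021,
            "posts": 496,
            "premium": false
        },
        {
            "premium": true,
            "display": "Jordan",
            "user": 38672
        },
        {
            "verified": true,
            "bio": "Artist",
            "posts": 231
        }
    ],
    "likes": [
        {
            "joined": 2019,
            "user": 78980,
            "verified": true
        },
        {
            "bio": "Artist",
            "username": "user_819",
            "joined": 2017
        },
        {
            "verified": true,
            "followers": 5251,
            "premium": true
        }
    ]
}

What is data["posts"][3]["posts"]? 231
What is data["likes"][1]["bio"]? "Artist"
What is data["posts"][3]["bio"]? "Artist"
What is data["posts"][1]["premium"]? False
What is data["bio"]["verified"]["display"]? "Casey"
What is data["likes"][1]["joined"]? 2017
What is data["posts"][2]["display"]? "Jordan"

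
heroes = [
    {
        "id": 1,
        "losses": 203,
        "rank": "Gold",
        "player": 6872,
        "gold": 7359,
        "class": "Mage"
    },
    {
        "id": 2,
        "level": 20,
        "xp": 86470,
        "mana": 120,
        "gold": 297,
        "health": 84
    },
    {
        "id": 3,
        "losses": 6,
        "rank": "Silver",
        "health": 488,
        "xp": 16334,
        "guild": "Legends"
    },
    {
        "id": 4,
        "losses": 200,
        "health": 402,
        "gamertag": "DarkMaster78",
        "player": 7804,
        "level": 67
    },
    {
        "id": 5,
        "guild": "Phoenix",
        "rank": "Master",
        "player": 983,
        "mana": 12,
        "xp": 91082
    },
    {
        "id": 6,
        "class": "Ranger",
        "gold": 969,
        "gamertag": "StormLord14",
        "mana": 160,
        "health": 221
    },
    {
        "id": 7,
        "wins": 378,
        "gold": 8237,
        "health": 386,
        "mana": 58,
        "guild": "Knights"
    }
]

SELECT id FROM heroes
[1, 2, 3, 4, 5, 6, 7]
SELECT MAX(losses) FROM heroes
203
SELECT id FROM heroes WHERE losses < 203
[3, 4]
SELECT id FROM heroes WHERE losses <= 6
[3]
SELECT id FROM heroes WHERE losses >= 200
[1, 4]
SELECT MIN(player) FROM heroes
983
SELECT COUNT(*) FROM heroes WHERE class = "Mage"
1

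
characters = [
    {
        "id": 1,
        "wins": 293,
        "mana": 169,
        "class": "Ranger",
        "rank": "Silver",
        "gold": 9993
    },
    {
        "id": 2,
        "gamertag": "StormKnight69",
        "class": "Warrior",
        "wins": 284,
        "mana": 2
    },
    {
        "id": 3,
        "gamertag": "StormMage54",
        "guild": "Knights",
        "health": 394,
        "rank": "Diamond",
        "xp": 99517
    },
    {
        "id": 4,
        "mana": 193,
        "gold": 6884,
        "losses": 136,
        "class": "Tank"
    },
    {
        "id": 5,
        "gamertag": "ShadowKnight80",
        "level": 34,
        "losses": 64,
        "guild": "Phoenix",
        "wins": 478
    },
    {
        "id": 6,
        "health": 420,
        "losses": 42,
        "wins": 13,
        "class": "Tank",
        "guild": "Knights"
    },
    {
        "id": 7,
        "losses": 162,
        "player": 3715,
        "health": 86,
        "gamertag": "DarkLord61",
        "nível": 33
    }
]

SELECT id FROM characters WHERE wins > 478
[]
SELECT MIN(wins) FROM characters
13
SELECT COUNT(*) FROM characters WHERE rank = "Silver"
1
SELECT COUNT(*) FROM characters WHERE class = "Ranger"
1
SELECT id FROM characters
[1, 2, 3, 4, 5, 6, 7]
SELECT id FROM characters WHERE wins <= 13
[6]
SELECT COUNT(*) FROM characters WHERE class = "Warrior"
1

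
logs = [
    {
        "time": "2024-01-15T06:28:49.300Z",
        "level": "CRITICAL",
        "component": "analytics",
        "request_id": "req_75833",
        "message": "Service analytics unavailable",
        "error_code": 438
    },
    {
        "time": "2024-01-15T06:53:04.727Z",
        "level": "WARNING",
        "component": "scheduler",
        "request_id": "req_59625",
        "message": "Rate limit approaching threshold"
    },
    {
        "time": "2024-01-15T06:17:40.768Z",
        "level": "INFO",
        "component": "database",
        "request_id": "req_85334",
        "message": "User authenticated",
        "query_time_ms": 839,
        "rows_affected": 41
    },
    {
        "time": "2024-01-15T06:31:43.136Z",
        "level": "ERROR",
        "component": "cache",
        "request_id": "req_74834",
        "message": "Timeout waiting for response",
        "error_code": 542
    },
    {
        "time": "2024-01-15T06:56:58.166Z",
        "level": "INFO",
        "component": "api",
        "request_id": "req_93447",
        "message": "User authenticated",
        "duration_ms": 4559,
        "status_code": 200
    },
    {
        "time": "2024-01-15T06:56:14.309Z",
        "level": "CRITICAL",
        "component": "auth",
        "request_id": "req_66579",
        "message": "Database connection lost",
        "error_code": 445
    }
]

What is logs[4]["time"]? "2024-01-15T06:56:58.166Z"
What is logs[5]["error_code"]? 445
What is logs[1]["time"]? "2024-01-15T06:53:04.727Z"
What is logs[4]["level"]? "INFO"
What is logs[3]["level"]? "ERROR"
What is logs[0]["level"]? "CRITICAL"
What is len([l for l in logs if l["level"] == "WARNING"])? 1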